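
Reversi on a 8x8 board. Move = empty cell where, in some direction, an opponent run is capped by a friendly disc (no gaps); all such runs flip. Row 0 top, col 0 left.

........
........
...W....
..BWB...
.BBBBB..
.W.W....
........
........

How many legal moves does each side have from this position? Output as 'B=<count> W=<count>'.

Answer: B=10 W=5

Derivation:
-- B to move --
(1,2): flips 1 -> legal
(1,3): flips 2 -> legal
(1,4): flips 1 -> legal
(2,2): flips 1 -> legal
(2,4): flips 1 -> legal
(4,0): no bracket -> illegal
(5,0): no bracket -> illegal
(5,2): no bracket -> illegal
(5,4): no bracket -> illegal
(6,0): flips 1 -> legal
(6,1): flips 1 -> legal
(6,2): flips 1 -> legal
(6,3): flips 1 -> legal
(6,4): flips 1 -> legal
B mobility = 10
-- W to move --
(2,1): no bracket -> illegal
(2,2): no bracket -> illegal
(2,4): no bracket -> illegal
(2,5): no bracket -> illegal
(3,0): no bracket -> illegal
(3,1): flips 3 -> legal
(3,5): flips 2 -> legal
(3,6): no bracket -> illegal
(4,0): no bracket -> illegal
(4,6): no bracket -> illegal
(5,0): flips 2 -> legal
(5,2): no bracket -> illegal
(5,4): no bracket -> illegal
(5,5): flips 1 -> legal
(5,6): flips 2 -> legal
W mobility = 5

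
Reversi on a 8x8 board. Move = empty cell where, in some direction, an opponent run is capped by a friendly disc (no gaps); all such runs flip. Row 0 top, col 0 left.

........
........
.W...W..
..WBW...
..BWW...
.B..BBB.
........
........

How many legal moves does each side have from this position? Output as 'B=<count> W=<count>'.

Answer: B=7 W=7

Derivation:
-- B to move --
(1,0): flips 3 -> legal
(1,1): no bracket -> illegal
(1,2): no bracket -> illegal
(1,4): no bracket -> illegal
(1,5): no bracket -> illegal
(1,6): no bracket -> illegal
(2,0): no bracket -> illegal
(2,2): flips 1 -> legal
(2,3): no bracket -> illegal
(2,4): flips 2 -> legal
(2,6): no bracket -> illegal
(3,0): no bracket -> illegal
(3,1): flips 1 -> legal
(3,5): flips 1 -> legal
(3,6): no bracket -> illegal
(4,1): no bracket -> illegal
(4,5): flips 2 -> legal
(5,2): no bracket -> illegal
(5,3): flips 1 -> legal
B mobility = 7
-- W to move --
(2,2): flips 1 -> legal
(2,3): flips 1 -> legal
(2,4): no bracket -> illegal
(3,1): no bracket -> illegal
(4,0): no bracket -> illegal
(4,1): flips 1 -> legal
(4,5): no bracket -> illegal
(4,6): no bracket -> illegal
(4,7): no bracket -> illegal
(5,0): no bracket -> illegal
(5,2): flips 1 -> legal
(5,3): no bracket -> illegal
(5,7): no bracket -> illegal
(6,0): no bracket -> illegal
(6,1): no bracket -> illegal
(6,2): no bracket -> illegal
(6,3): no bracket -> illegal
(6,4): flips 1 -> legal
(6,5): flips 1 -> legal
(6,6): flips 1 -> legal
(6,7): no bracket -> illegal
W mobility = 7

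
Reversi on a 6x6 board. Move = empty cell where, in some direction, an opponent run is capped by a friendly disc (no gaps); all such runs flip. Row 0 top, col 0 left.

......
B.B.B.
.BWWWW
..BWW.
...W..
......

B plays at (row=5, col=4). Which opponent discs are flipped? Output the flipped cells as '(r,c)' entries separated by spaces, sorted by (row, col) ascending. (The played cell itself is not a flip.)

Answer: (4,3)

Derivation:
Dir NW: opp run (4,3) capped by B -> flip
Dir N: first cell '.' (not opp) -> no flip
Dir NE: first cell '.' (not opp) -> no flip
Dir W: first cell '.' (not opp) -> no flip
Dir E: first cell '.' (not opp) -> no flip
Dir SW: edge -> no flip
Dir S: edge -> no flip
Dir SE: edge -> no flip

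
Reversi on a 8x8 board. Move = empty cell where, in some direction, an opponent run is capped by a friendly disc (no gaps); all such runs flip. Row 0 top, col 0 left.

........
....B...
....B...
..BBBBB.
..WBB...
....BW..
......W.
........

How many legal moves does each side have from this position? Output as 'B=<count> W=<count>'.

-- B to move --
(3,1): no bracket -> illegal
(4,1): flips 1 -> legal
(4,5): no bracket -> illegal
(4,6): no bracket -> illegal
(5,1): flips 1 -> legal
(5,2): flips 1 -> legal
(5,3): no bracket -> illegal
(5,6): flips 1 -> legal
(5,7): no bracket -> illegal
(6,4): no bracket -> illegal
(6,5): no bracket -> illegal
(6,7): no bracket -> illegal
(7,5): no bracket -> illegal
(7,6): no bracket -> illegal
(7,7): flips 2 -> legal
B mobility = 5
-- W to move --
(0,3): no bracket -> illegal
(0,4): no bracket -> illegal
(0,5): no bracket -> illegal
(1,3): no bracket -> illegal
(1,5): flips 2 -> legal
(2,1): no bracket -> illegal
(2,2): flips 3 -> legal
(2,3): no bracket -> illegal
(2,5): no bracket -> illegal
(2,6): no bracket -> illegal
(2,7): no bracket -> illegal
(3,1): no bracket -> illegal
(3,7): no bracket -> illegal
(4,1): no bracket -> illegal
(4,5): flips 2 -> legal
(4,6): no bracket -> illegal
(4,7): no bracket -> illegal
(5,2): no bracket -> illegal
(5,3): flips 1 -> legal
(6,3): no bracket -> illegal
(6,4): no bracket -> illegal
(6,5): no bracket -> illegal
W mobility = 4

Answer: B=5 W=4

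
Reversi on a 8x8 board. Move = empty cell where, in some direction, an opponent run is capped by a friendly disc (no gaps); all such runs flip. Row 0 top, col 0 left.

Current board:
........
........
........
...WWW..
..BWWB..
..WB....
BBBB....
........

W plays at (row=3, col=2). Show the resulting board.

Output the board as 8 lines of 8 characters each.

Answer: ........
........
........
..WWWW..
..WWWB..
..WB....
BBBB....
........

Derivation:
Place W at (3,2); scan 8 dirs for brackets.
Dir NW: first cell '.' (not opp) -> no flip
Dir N: first cell '.' (not opp) -> no flip
Dir NE: first cell '.' (not opp) -> no flip
Dir W: first cell '.' (not opp) -> no flip
Dir E: first cell 'W' (not opp) -> no flip
Dir SW: first cell '.' (not opp) -> no flip
Dir S: opp run (4,2) capped by W -> flip
Dir SE: first cell 'W' (not opp) -> no flip
All flips: (4,2)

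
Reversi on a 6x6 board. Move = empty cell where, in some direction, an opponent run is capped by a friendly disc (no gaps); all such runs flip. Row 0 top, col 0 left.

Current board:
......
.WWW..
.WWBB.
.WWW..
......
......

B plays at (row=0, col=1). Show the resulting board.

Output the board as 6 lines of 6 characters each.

Place B at (0,1); scan 8 dirs for brackets.
Dir NW: edge -> no flip
Dir N: edge -> no flip
Dir NE: edge -> no flip
Dir W: first cell '.' (not opp) -> no flip
Dir E: first cell '.' (not opp) -> no flip
Dir SW: first cell '.' (not opp) -> no flip
Dir S: opp run (1,1) (2,1) (3,1), next='.' -> no flip
Dir SE: opp run (1,2) capped by B -> flip
All flips: (1,2)

Answer: .B....
.WBW..
.WWBB.
.WWW..
......
......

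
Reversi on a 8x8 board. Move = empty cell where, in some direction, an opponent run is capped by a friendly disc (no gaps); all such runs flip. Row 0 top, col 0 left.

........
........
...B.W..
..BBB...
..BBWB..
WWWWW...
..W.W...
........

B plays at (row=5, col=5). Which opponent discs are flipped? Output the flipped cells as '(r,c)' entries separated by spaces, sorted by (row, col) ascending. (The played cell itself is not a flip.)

Answer: (4,4)

Derivation:
Dir NW: opp run (4,4) capped by B -> flip
Dir N: first cell 'B' (not opp) -> no flip
Dir NE: first cell '.' (not opp) -> no flip
Dir W: opp run (5,4) (5,3) (5,2) (5,1) (5,0), next=edge -> no flip
Dir E: first cell '.' (not opp) -> no flip
Dir SW: opp run (6,4), next='.' -> no flip
Dir S: first cell '.' (not opp) -> no flip
Dir SE: first cell '.' (not opp) -> no flip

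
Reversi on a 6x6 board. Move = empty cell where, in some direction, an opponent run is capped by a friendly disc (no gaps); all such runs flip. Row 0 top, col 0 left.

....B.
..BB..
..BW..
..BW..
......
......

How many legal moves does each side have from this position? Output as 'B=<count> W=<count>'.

-- B to move --
(1,4): flips 1 -> legal
(2,4): flips 1 -> legal
(3,4): flips 2 -> legal
(4,2): no bracket -> illegal
(4,3): flips 2 -> legal
(4,4): flips 1 -> legal
B mobility = 5
-- W to move --
(0,1): flips 1 -> legal
(0,2): no bracket -> illegal
(0,3): flips 1 -> legal
(0,5): no bracket -> illegal
(1,1): flips 1 -> legal
(1,4): no bracket -> illegal
(1,5): no bracket -> illegal
(2,1): flips 1 -> legal
(2,4): no bracket -> illegal
(3,1): flips 1 -> legal
(4,1): flips 1 -> legal
(4,2): no bracket -> illegal
(4,3): no bracket -> illegal
W mobility = 6

Answer: B=5 W=6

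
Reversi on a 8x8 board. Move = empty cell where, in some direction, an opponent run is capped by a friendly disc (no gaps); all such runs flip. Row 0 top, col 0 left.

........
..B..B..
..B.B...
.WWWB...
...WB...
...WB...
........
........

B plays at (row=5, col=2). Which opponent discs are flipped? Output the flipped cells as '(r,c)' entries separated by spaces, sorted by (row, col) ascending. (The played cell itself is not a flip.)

Dir NW: first cell '.' (not opp) -> no flip
Dir N: first cell '.' (not opp) -> no flip
Dir NE: opp run (4,3) capped by B -> flip
Dir W: first cell '.' (not opp) -> no flip
Dir E: opp run (5,3) capped by B -> flip
Dir SW: first cell '.' (not opp) -> no flip
Dir S: first cell '.' (not opp) -> no flip
Dir SE: first cell '.' (not opp) -> no flip

Answer: (4,3) (5,3)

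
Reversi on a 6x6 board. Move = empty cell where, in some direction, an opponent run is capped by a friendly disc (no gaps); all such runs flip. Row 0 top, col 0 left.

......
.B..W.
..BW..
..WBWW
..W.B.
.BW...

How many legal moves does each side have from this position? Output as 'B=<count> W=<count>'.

-- B to move --
(0,3): no bracket -> illegal
(0,4): no bracket -> illegal
(0,5): no bracket -> illegal
(1,2): no bracket -> illegal
(1,3): flips 1 -> legal
(1,5): no bracket -> illegal
(2,1): no bracket -> illegal
(2,4): flips 2 -> legal
(2,5): no bracket -> illegal
(3,1): flips 1 -> legal
(4,1): no bracket -> illegal
(4,3): no bracket -> illegal
(4,5): no bracket -> illegal
(5,3): flips 1 -> legal
B mobility = 4
-- W to move --
(0,0): no bracket -> illegal
(0,1): no bracket -> illegal
(0,2): no bracket -> illegal
(1,0): no bracket -> illegal
(1,2): flips 1 -> legal
(1,3): no bracket -> illegal
(2,0): no bracket -> illegal
(2,1): flips 1 -> legal
(2,4): flips 1 -> legal
(3,1): no bracket -> illegal
(4,0): no bracket -> illegal
(4,1): no bracket -> illegal
(4,3): flips 1 -> legal
(4,5): no bracket -> illegal
(5,0): flips 1 -> legal
(5,3): flips 1 -> legal
(5,4): flips 1 -> legal
(5,5): no bracket -> illegal
W mobility = 7

Answer: B=4 W=7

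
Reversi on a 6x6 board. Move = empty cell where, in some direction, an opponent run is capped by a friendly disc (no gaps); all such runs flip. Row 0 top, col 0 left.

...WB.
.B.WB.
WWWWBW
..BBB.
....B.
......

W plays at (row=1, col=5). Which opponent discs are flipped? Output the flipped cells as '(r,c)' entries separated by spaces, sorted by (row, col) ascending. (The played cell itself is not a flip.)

Answer: (1,4)

Derivation:
Dir NW: opp run (0,4), next=edge -> no flip
Dir N: first cell '.' (not opp) -> no flip
Dir NE: edge -> no flip
Dir W: opp run (1,4) capped by W -> flip
Dir E: edge -> no flip
Dir SW: opp run (2,4) (3,3), next='.' -> no flip
Dir S: first cell 'W' (not opp) -> no flip
Dir SE: edge -> no flip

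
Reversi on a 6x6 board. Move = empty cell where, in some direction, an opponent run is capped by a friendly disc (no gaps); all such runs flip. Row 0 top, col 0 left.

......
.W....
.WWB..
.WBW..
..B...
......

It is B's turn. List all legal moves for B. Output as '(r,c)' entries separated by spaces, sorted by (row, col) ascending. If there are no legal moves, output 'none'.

Answer: (1,0) (1,2) (2,0) (2,4) (3,0) (3,4) (4,3)

Derivation:
(0,0): no bracket -> illegal
(0,1): no bracket -> illegal
(0,2): no bracket -> illegal
(1,0): flips 1 -> legal
(1,2): flips 1 -> legal
(1,3): no bracket -> illegal
(2,0): flips 3 -> legal
(2,4): flips 1 -> legal
(3,0): flips 1 -> legal
(3,4): flips 1 -> legal
(4,0): no bracket -> illegal
(4,1): no bracket -> illegal
(4,3): flips 1 -> legal
(4,4): no bracket -> illegal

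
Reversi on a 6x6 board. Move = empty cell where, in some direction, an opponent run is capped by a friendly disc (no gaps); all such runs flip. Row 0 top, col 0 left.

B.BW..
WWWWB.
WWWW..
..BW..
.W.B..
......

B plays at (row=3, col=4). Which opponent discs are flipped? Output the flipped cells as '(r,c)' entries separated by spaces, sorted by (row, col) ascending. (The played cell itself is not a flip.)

Answer: (3,3)

Derivation:
Dir NW: opp run (2,3) (1,2), next='.' -> no flip
Dir N: first cell '.' (not opp) -> no flip
Dir NE: first cell '.' (not opp) -> no flip
Dir W: opp run (3,3) capped by B -> flip
Dir E: first cell '.' (not opp) -> no flip
Dir SW: first cell 'B' (not opp) -> no flip
Dir S: first cell '.' (not opp) -> no flip
Dir SE: first cell '.' (not opp) -> no flip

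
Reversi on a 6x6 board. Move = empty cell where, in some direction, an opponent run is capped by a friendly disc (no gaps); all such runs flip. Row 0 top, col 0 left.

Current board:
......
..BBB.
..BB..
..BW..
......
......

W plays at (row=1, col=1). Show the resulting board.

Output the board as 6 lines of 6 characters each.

Answer: ......
.WBBB.
..WB..
..BW..
......
......

Derivation:
Place W at (1,1); scan 8 dirs for brackets.
Dir NW: first cell '.' (not opp) -> no flip
Dir N: first cell '.' (not opp) -> no flip
Dir NE: first cell '.' (not opp) -> no flip
Dir W: first cell '.' (not opp) -> no flip
Dir E: opp run (1,2) (1,3) (1,4), next='.' -> no flip
Dir SW: first cell '.' (not opp) -> no flip
Dir S: first cell '.' (not opp) -> no flip
Dir SE: opp run (2,2) capped by W -> flip
All flips: (2,2)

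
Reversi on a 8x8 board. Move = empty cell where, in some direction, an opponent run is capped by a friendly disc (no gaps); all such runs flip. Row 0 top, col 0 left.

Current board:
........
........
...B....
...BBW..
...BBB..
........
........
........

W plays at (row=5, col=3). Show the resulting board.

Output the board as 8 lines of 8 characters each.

Place W at (5,3); scan 8 dirs for brackets.
Dir NW: first cell '.' (not opp) -> no flip
Dir N: opp run (4,3) (3,3) (2,3), next='.' -> no flip
Dir NE: opp run (4,4) capped by W -> flip
Dir W: first cell '.' (not opp) -> no flip
Dir E: first cell '.' (not opp) -> no flip
Dir SW: first cell '.' (not opp) -> no flip
Dir S: first cell '.' (not opp) -> no flip
Dir SE: first cell '.' (not opp) -> no flip
All flips: (4,4)

Answer: ........
........
...B....
...BBW..
...BWB..
...W....
........
........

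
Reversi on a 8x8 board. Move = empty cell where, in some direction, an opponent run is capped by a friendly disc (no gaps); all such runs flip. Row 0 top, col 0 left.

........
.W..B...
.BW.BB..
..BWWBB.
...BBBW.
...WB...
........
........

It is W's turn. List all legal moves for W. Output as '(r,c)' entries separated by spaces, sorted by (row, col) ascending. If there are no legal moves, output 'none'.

(0,3): no bracket -> illegal
(0,4): flips 2 -> legal
(0,5): no bracket -> illegal
(1,0): no bracket -> illegal
(1,2): no bracket -> illegal
(1,3): flips 2 -> legal
(1,5): flips 1 -> legal
(1,6): flips 1 -> legal
(2,0): flips 1 -> legal
(2,3): no bracket -> illegal
(2,6): flips 3 -> legal
(2,7): no bracket -> illegal
(3,0): no bracket -> illegal
(3,1): flips 2 -> legal
(3,7): flips 2 -> legal
(4,1): no bracket -> illegal
(4,2): flips 4 -> legal
(4,7): no bracket -> illegal
(5,2): flips 1 -> legal
(5,5): flips 2 -> legal
(5,6): flips 1 -> legal
(6,3): no bracket -> illegal
(6,4): flips 2 -> legal
(6,5): no bracket -> illegal

Answer: (0,4) (1,3) (1,5) (1,6) (2,0) (2,6) (3,1) (3,7) (4,2) (5,2) (5,5) (5,6) (6,4)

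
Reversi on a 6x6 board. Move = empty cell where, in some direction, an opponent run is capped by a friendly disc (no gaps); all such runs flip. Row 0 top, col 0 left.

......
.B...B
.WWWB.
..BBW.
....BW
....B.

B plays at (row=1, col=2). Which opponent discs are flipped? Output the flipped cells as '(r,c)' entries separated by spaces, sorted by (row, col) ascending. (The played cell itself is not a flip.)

Answer: (2,2)

Derivation:
Dir NW: first cell '.' (not opp) -> no flip
Dir N: first cell '.' (not opp) -> no flip
Dir NE: first cell '.' (not opp) -> no flip
Dir W: first cell 'B' (not opp) -> no flip
Dir E: first cell '.' (not opp) -> no flip
Dir SW: opp run (2,1), next='.' -> no flip
Dir S: opp run (2,2) capped by B -> flip
Dir SE: opp run (2,3) (3,4) (4,5), next=edge -> no flip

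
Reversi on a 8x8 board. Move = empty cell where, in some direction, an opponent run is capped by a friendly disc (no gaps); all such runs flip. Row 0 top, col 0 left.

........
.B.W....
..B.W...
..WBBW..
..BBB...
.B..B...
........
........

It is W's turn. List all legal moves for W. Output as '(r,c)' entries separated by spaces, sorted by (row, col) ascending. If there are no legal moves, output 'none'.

Answer: (1,2) (3,1) (5,2) (5,3) (6,0) (6,4) (6,5)

Derivation:
(0,0): no bracket -> illegal
(0,1): no bracket -> illegal
(0,2): no bracket -> illegal
(1,0): no bracket -> illegal
(1,2): flips 1 -> legal
(2,0): no bracket -> illegal
(2,1): no bracket -> illegal
(2,3): no bracket -> illegal
(2,5): no bracket -> illegal
(3,1): flips 1 -> legal
(4,0): no bracket -> illegal
(4,1): no bracket -> illegal
(4,5): no bracket -> illegal
(5,0): no bracket -> illegal
(5,2): flips 1 -> legal
(5,3): flips 1 -> legal
(5,5): no bracket -> illegal
(6,0): flips 3 -> legal
(6,1): no bracket -> illegal
(6,2): no bracket -> illegal
(6,3): no bracket -> illegal
(6,4): flips 3 -> legal
(6,5): flips 2 -> legal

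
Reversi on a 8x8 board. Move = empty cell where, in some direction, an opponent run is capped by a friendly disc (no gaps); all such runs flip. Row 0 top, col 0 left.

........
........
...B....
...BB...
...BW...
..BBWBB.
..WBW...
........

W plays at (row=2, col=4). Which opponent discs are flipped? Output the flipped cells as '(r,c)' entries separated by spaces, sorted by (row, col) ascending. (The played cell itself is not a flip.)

Answer: (3,4)

Derivation:
Dir NW: first cell '.' (not opp) -> no flip
Dir N: first cell '.' (not opp) -> no flip
Dir NE: first cell '.' (not opp) -> no flip
Dir W: opp run (2,3), next='.' -> no flip
Dir E: first cell '.' (not opp) -> no flip
Dir SW: opp run (3,3), next='.' -> no flip
Dir S: opp run (3,4) capped by W -> flip
Dir SE: first cell '.' (not opp) -> no flip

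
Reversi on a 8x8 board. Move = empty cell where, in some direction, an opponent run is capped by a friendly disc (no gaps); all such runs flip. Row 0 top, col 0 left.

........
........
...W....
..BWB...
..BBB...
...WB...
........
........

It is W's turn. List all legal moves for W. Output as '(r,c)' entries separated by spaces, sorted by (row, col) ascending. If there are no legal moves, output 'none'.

Answer: (3,1) (3,5) (4,1) (4,5) (5,1) (5,5)

Derivation:
(2,1): no bracket -> illegal
(2,2): no bracket -> illegal
(2,4): no bracket -> illegal
(2,5): no bracket -> illegal
(3,1): flips 2 -> legal
(3,5): flips 2 -> legal
(4,1): flips 1 -> legal
(4,5): flips 1 -> legal
(5,1): flips 1 -> legal
(5,2): no bracket -> illegal
(5,5): flips 2 -> legal
(6,3): no bracket -> illegal
(6,4): no bracket -> illegal
(6,5): no bracket -> illegal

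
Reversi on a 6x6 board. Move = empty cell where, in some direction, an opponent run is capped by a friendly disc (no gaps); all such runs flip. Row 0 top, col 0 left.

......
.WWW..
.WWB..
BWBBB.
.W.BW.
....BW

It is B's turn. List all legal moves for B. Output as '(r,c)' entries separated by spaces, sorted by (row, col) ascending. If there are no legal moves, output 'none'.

(0,0): flips 2 -> legal
(0,1): flips 1 -> legal
(0,2): flips 2 -> legal
(0,3): flips 3 -> legal
(0,4): no bracket -> illegal
(1,0): flips 1 -> legal
(1,4): no bracket -> illegal
(2,0): flips 2 -> legal
(2,4): no bracket -> illegal
(3,5): no bracket -> illegal
(4,0): no bracket -> illegal
(4,2): no bracket -> illegal
(4,5): flips 1 -> legal
(5,0): flips 1 -> legal
(5,1): no bracket -> illegal
(5,2): flips 1 -> legal
(5,3): no bracket -> illegal

Answer: (0,0) (0,1) (0,2) (0,3) (1,0) (2,0) (4,5) (5,0) (5,2)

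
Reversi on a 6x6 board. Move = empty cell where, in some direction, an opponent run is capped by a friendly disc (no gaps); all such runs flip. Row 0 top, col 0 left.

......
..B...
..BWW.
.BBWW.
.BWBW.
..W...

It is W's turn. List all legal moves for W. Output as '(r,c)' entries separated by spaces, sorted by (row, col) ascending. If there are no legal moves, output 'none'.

(0,1): flips 1 -> legal
(0,2): flips 3 -> legal
(0,3): no bracket -> illegal
(1,1): flips 1 -> legal
(1,3): no bracket -> illegal
(2,0): flips 1 -> legal
(2,1): flips 1 -> legal
(3,0): flips 3 -> legal
(4,0): flips 1 -> legal
(5,0): flips 2 -> legal
(5,1): no bracket -> illegal
(5,3): flips 1 -> legal
(5,4): no bracket -> illegal

Answer: (0,1) (0,2) (1,1) (2,0) (2,1) (3,0) (4,0) (5,0) (5,3)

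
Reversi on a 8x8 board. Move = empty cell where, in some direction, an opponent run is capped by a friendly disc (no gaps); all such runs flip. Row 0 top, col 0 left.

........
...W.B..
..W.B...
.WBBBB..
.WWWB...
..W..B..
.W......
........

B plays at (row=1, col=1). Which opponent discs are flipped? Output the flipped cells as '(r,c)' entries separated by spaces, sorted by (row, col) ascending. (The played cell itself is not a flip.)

Dir NW: first cell '.' (not opp) -> no flip
Dir N: first cell '.' (not opp) -> no flip
Dir NE: first cell '.' (not opp) -> no flip
Dir W: first cell '.' (not opp) -> no flip
Dir E: first cell '.' (not opp) -> no flip
Dir SW: first cell '.' (not opp) -> no flip
Dir S: first cell '.' (not opp) -> no flip
Dir SE: opp run (2,2) capped by B -> flip

Answer: (2,2)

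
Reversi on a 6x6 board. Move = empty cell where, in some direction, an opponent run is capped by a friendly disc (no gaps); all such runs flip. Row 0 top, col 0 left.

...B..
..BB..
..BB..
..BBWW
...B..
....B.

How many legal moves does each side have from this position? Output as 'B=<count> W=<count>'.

-- B to move --
(2,4): no bracket -> illegal
(2,5): flips 1 -> legal
(4,4): no bracket -> illegal
(4,5): flips 1 -> legal
B mobility = 2
-- W to move --
(0,1): flips 2 -> legal
(0,2): no bracket -> illegal
(0,4): no bracket -> illegal
(1,1): no bracket -> illegal
(1,4): no bracket -> illegal
(2,1): no bracket -> illegal
(2,4): no bracket -> illegal
(3,1): flips 2 -> legal
(4,1): no bracket -> illegal
(4,2): no bracket -> illegal
(4,4): no bracket -> illegal
(4,5): no bracket -> illegal
(5,2): flips 1 -> legal
(5,3): no bracket -> illegal
(5,5): no bracket -> illegal
W mobility = 3

Answer: B=2 W=3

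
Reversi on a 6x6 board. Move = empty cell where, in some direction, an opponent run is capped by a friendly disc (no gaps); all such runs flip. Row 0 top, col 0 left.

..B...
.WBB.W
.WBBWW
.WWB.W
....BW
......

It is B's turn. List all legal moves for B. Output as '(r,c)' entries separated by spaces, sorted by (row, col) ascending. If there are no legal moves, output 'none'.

Answer: (0,0) (1,0) (2,0) (3,0) (4,0) (4,1) (4,2)

Derivation:
(0,0): flips 1 -> legal
(0,1): no bracket -> illegal
(0,4): no bracket -> illegal
(0,5): no bracket -> illegal
(1,0): flips 1 -> legal
(1,4): no bracket -> illegal
(2,0): flips 2 -> legal
(3,0): flips 3 -> legal
(3,4): no bracket -> illegal
(4,0): flips 1 -> legal
(4,1): flips 1 -> legal
(4,2): flips 1 -> legal
(4,3): no bracket -> illegal
(5,4): no bracket -> illegal
(5,5): no bracket -> illegal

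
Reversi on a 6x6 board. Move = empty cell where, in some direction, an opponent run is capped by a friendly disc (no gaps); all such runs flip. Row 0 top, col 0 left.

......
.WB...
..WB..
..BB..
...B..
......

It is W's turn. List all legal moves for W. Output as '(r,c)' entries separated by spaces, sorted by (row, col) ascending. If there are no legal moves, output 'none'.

(0,1): no bracket -> illegal
(0,2): flips 1 -> legal
(0,3): no bracket -> illegal
(1,3): flips 1 -> legal
(1,4): no bracket -> illegal
(2,1): no bracket -> illegal
(2,4): flips 1 -> legal
(3,1): no bracket -> illegal
(3,4): no bracket -> illegal
(4,1): no bracket -> illegal
(4,2): flips 1 -> legal
(4,4): flips 1 -> legal
(5,2): no bracket -> illegal
(5,3): no bracket -> illegal
(5,4): no bracket -> illegal

Answer: (0,2) (1,3) (2,4) (4,2) (4,4)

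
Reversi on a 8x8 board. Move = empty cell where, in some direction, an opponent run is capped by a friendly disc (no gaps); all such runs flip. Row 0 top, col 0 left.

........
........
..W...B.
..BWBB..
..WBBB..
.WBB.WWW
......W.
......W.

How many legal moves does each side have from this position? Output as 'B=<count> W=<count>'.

Answer: B=9 W=9

Derivation:
-- B to move --
(1,1): flips 2 -> legal
(1,2): flips 1 -> legal
(1,3): no bracket -> illegal
(2,1): no bracket -> illegal
(2,3): flips 1 -> legal
(2,4): no bracket -> illegal
(3,1): flips 1 -> legal
(4,0): no bracket -> illegal
(4,1): flips 1 -> legal
(4,6): no bracket -> illegal
(4,7): no bracket -> illegal
(5,0): flips 1 -> legal
(5,4): no bracket -> illegal
(6,0): no bracket -> illegal
(6,1): no bracket -> illegal
(6,2): no bracket -> illegal
(6,4): no bracket -> illegal
(6,5): flips 1 -> legal
(6,7): flips 1 -> legal
(7,5): no bracket -> illegal
(7,7): flips 2 -> legal
B mobility = 9
-- W to move --
(1,5): no bracket -> illegal
(1,6): no bracket -> illegal
(1,7): no bracket -> illegal
(2,1): no bracket -> illegal
(2,3): flips 2 -> legal
(2,4): no bracket -> illegal
(2,5): flips 2 -> legal
(2,7): no bracket -> illegal
(3,1): flips 1 -> legal
(3,6): flips 2 -> legal
(3,7): no bracket -> illegal
(4,1): no bracket -> illegal
(4,6): flips 3 -> legal
(5,4): flips 2 -> legal
(6,1): no bracket -> illegal
(6,2): flips 1 -> legal
(6,3): flips 2 -> legal
(6,4): flips 1 -> legal
W mobility = 9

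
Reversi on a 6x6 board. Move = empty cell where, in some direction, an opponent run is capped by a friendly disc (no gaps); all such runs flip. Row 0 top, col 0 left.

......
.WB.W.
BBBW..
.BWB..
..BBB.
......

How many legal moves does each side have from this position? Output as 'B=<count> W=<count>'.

Answer: B=7 W=11

Derivation:
-- B to move --
(0,0): flips 1 -> legal
(0,1): flips 1 -> legal
(0,2): flips 1 -> legal
(0,3): no bracket -> illegal
(0,4): no bracket -> illegal
(0,5): no bracket -> illegal
(1,0): flips 1 -> legal
(1,3): flips 1 -> legal
(1,5): no bracket -> illegal
(2,4): flips 1 -> legal
(2,5): no bracket -> illegal
(3,4): flips 1 -> legal
(4,1): no bracket -> illegal
B mobility = 7
-- W to move --
(0,1): flips 1 -> legal
(0,2): flips 2 -> legal
(0,3): no bracket -> illegal
(1,0): flips 1 -> legal
(1,3): flips 1 -> legal
(2,4): no bracket -> illegal
(3,0): flips 1 -> legal
(3,4): flips 1 -> legal
(3,5): no bracket -> illegal
(4,0): no bracket -> illegal
(4,1): flips 2 -> legal
(4,5): no bracket -> illegal
(5,1): no bracket -> illegal
(5,2): flips 1 -> legal
(5,3): flips 2 -> legal
(5,4): flips 1 -> legal
(5,5): flips 3 -> legal
W mobility = 11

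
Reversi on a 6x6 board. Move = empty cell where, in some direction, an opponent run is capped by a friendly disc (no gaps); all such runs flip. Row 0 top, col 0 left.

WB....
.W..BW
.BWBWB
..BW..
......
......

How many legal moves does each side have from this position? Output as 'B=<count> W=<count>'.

-- B to move --
(0,2): no bracket -> illegal
(0,4): no bracket -> illegal
(0,5): flips 1 -> legal
(1,0): no bracket -> illegal
(1,2): flips 1 -> legal
(1,3): no bracket -> illegal
(2,0): no bracket -> illegal
(3,1): no bracket -> illegal
(3,4): flips 2 -> legal
(3,5): no bracket -> illegal
(4,2): no bracket -> illegal
(4,3): flips 1 -> legal
(4,4): no bracket -> illegal
B mobility = 4
-- W to move --
(0,2): flips 1 -> legal
(0,3): no bracket -> illegal
(0,4): flips 1 -> legal
(0,5): no bracket -> illegal
(1,0): no bracket -> illegal
(1,2): no bracket -> illegal
(1,3): flips 2 -> legal
(2,0): flips 1 -> legal
(3,0): no bracket -> illegal
(3,1): flips 2 -> legal
(3,4): no bracket -> illegal
(3,5): flips 1 -> legal
(4,1): no bracket -> illegal
(4,2): flips 1 -> legal
(4,3): no bracket -> illegal
W mobility = 7

Answer: B=4 W=7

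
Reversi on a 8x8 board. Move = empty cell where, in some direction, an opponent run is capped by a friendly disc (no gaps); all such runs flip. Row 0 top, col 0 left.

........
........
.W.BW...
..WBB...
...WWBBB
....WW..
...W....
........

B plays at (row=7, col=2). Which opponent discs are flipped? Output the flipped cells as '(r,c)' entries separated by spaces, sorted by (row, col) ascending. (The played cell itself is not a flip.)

Dir NW: first cell '.' (not opp) -> no flip
Dir N: first cell '.' (not opp) -> no flip
Dir NE: opp run (6,3) (5,4) capped by B -> flip
Dir W: first cell '.' (not opp) -> no flip
Dir E: first cell '.' (not opp) -> no flip
Dir SW: edge -> no flip
Dir S: edge -> no flip
Dir SE: edge -> no flip

Answer: (5,4) (6,3)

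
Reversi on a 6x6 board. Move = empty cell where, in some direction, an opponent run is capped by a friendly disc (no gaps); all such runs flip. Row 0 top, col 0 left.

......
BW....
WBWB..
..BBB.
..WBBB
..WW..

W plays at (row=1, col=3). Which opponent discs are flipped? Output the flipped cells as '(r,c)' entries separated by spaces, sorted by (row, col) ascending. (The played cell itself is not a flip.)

Dir NW: first cell '.' (not opp) -> no flip
Dir N: first cell '.' (not opp) -> no flip
Dir NE: first cell '.' (not opp) -> no flip
Dir W: first cell '.' (not opp) -> no flip
Dir E: first cell '.' (not opp) -> no flip
Dir SW: first cell 'W' (not opp) -> no flip
Dir S: opp run (2,3) (3,3) (4,3) capped by W -> flip
Dir SE: first cell '.' (not opp) -> no flip

Answer: (2,3) (3,3) (4,3)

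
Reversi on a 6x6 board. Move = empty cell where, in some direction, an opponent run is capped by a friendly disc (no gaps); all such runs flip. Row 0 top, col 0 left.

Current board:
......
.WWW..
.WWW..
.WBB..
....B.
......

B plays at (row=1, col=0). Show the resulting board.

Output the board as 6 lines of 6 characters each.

Answer: ......
BWWW..
.BWW..
.WBB..
....B.
......

Derivation:
Place B at (1,0); scan 8 dirs for brackets.
Dir NW: edge -> no flip
Dir N: first cell '.' (not opp) -> no flip
Dir NE: first cell '.' (not opp) -> no flip
Dir W: edge -> no flip
Dir E: opp run (1,1) (1,2) (1,3), next='.' -> no flip
Dir SW: edge -> no flip
Dir S: first cell '.' (not opp) -> no flip
Dir SE: opp run (2,1) capped by B -> flip
All flips: (2,1)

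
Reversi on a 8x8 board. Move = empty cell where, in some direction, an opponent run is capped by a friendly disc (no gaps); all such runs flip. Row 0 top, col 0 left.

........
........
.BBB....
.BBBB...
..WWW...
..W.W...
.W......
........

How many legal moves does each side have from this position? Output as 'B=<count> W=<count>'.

-- B to move --
(3,5): no bracket -> illegal
(4,1): no bracket -> illegal
(4,5): no bracket -> illegal
(5,0): no bracket -> illegal
(5,1): flips 1 -> legal
(5,3): flips 2 -> legal
(5,5): flips 1 -> legal
(6,0): no bracket -> illegal
(6,2): flips 2 -> legal
(6,3): no bracket -> illegal
(6,4): flips 2 -> legal
(6,5): flips 2 -> legal
(7,0): flips 3 -> legal
(7,1): no bracket -> illegal
(7,2): no bracket -> illegal
B mobility = 7
-- W to move --
(1,0): flips 2 -> legal
(1,1): flips 2 -> legal
(1,2): flips 2 -> legal
(1,3): flips 2 -> legal
(1,4): no bracket -> illegal
(2,0): flips 1 -> legal
(2,4): flips 2 -> legal
(2,5): flips 1 -> legal
(3,0): no bracket -> illegal
(3,5): no bracket -> illegal
(4,0): no bracket -> illegal
(4,1): no bracket -> illegal
(4,5): no bracket -> illegal
W mobility = 7

Answer: B=7 W=7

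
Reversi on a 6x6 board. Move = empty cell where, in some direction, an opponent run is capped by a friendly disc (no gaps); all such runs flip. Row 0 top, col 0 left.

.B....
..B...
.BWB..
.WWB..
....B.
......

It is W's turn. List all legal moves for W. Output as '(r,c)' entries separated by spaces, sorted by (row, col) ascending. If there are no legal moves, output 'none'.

Answer: (0,2) (1,0) (1,1) (1,4) (2,0) (2,4) (3,4) (5,5)

Derivation:
(0,0): no bracket -> illegal
(0,2): flips 1 -> legal
(0,3): no bracket -> illegal
(1,0): flips 1 -> legal
(1,1): flips 1 -> legal
(1,3): no bracket -> illegal
(1,4): flips 1 -> legal
(2,0): flips 1 -> legal
(2,4): flips 1 -> legal
(3,0): no bracket -> illegal
(3,4): flips 1 -> legal
(3,5): no bracket -> illegal
(4,2): no bracket -> illegal
(4,3): no bracket -> illegal
(4,5): no bracket -> illegal
(5,3): no bracket -> illegal
(5,4): no bracket -> illegal
(5,5): flips 2 -> legal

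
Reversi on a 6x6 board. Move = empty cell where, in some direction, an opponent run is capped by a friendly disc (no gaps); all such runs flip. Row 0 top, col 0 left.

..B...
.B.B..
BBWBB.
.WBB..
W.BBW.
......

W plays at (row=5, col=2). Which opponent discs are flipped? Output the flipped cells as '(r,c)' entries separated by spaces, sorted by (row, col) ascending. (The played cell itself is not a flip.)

Answer: (3,2) (4,2)

Derivation:
Dir NW: first cell '.' (not opp) -> no flip
Dir N: opp run (4,2) (3,2) capped by W -> flip
Dir NE: opp run (4,3), next='.' -> no flip
Dir W: first cell '.' (not opp) -> no flip
Dir E: first cell '.' (not opp) -> no flip
Dir SW: edge -> no flip
Dir S: edge -> no flip
Dir SE: edge -> no flip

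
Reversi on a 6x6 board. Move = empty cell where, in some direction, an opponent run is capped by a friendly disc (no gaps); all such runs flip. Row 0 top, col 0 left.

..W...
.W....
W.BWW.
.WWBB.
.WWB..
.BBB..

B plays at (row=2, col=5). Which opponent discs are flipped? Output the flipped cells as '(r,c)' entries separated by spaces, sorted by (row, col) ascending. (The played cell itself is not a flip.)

Dir NW: first cell '.' (not opp) -> no flip
Dir N: first cell '.' (not opp) -> no flip
Dir NE: edge -> no flip
Dir W: opp run (2,4) (2,3) capped by B -> flip
Dir E: edge -> no flip
Dir SW: first cell 'B' (not opp) -> no flip
Dir S: first cell '.' (not opp) -> no flip
Dir SE: edge -> no flip

Answer: (2,3) (2,4)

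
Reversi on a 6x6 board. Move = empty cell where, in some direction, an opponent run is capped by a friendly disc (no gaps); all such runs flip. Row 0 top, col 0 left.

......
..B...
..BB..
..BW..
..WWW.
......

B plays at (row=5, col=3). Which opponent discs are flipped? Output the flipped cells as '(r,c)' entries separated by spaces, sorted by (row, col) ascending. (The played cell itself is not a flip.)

Answer: (3,3) (4,3)

Derivation:
Dir NW: opp run (4,2), next='.' -> no flip
Dir N: opp run (4,3) (3,3) capped by B -> flip
Dir NE: opp run (4,4), next='.' -> no flip
Dir W: first cell '.' (not opp) -> no flip
Dir E: first cell '.' (not opp) -> no flip
Dir SW: edge -> no flip
Dir S: edge -> no flip
Dir SE: edge -> no flip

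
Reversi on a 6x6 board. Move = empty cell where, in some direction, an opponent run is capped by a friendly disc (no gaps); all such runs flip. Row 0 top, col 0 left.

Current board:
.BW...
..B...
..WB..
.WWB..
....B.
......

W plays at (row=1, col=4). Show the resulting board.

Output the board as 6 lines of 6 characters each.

Answer: .BW...
..B.W.
..WW..
.WWB..
....B.
......

Derivation:
Place W at (1,4); scan 8 dirs for brackets.
Dir NW: first cell '.' (not opp) -> no flip
Dir N: first cell '.' (not opp) -> no flip
Dir NE: first cell '.' (not opp) -> no flip
Dir W: first cell '.' (not opp) -> no flip
Dir E: first cell '.' (not opp) -> no flip
Dir SW: opp run (2,3) capped by W -> flip
Dir S: first cell '.' (not opp) -> no flip
Dir SE: first cell '.' (not opp) -> no flip
All flips: (2,3)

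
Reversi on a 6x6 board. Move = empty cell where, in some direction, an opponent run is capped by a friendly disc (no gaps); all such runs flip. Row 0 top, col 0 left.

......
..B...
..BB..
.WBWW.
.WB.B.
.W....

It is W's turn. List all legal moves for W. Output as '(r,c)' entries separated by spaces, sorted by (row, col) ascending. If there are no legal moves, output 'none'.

(0,1): flips 2 -> legal
(0,2): no bracket -> illegal
(0,3): no bracket -> illegal
(1,1): flips 1 -> legal
(1,3): flips 2 -> legal
(1,4): flips 2 -> legal
(2,1): no bracket -> illegal
(2,4): no bracket -> illegal
(3,5): no bracket -> illegal
(4,3): flips 1 -> legal
(4,5): no bracket -> illegal
(5,2): no bracket -> illegal
(5,3): flips 1 -> legal
(5,4): flips 1 -> legal
(5,5): flips 1 -> legal

Answer: (0,1) (1,1) (1,3) (1,4) (4,3) (5,3) (5,4) (5,5)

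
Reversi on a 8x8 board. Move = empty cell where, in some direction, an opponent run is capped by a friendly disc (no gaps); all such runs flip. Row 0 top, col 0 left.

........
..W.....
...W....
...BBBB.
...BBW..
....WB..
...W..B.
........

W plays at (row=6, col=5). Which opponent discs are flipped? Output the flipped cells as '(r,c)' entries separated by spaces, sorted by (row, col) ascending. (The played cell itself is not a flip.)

Dir NW: first cell 'W' (not opp) -> no flip
Dir N: opp run (5,5) capped by W -> flip
Dir NE: first cell '.' (not opp) -> no flip
Dir W: first cell '.' (not opp) -> no flip
Dir E: opp run (6,6), next='.' -> no flip
Dir SW: first cell '.' (not opp) -> no flip
Dir S: first cell '.' (not opp) -> no flip
Dir SE: first cell '.' (not opp) -> no flip

Answer: (5,5)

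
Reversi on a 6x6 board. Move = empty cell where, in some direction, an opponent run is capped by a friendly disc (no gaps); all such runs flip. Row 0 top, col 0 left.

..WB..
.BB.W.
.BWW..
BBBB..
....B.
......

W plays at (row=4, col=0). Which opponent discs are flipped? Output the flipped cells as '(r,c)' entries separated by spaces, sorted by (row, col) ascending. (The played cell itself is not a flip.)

Answer: (3,1)

Derivation:
Dir NW: edge -> no flip
Dir N: opp run (3,0), next='.' -> no flip
Dir NE: opp run (3,1) capped by W -> flip
Dir W: edge -> no flip
Dir E: first cell '.' (not opp) -> no flip
Dir SW: edge -> no flip
Dir S: first cell '.' (not opp) -> no flip
Dir SE: first cell '.' (not opp) -> no flip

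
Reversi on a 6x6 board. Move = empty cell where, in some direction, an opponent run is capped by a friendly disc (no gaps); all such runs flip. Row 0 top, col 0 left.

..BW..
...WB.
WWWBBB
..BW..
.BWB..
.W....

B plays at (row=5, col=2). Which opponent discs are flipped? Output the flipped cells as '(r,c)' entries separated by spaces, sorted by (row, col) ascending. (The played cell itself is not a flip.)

Dir NW: first cell 'B' (not opp) -> no flip
Dir N: opp run (4,2) capped by B -> flip
Dir NE: first cell 'B' (not opp) -> no flip
Dir W: opp run (5,1), next='.' -> no flip
Dir E: first cell '.' (not opp) -> no flip
Dir SW: edge -> no flip
Dir S: edge -> no flip
Dir SE: edge -> no flip

Answer: (4,2)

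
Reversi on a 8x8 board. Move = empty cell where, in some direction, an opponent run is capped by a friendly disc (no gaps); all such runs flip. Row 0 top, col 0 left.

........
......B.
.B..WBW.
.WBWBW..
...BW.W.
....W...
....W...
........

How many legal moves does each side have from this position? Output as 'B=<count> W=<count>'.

Answer: B=9 W=6

Derivation:
-- B to move --
(1,3): no bracket -> illegal
(1,4): flips 1 -> legal
(1,5): no bracket -> illegal
(1,7): no bracket -> illegal
(2,0): no bracket -> illegal
(2,2): no bracket -> illegal
(2,3): flips 2 -> legal
(2,7): flips 1 -> legal
(3,0): flips 1 -> legal
(3,6): flips 2 -> legal
(3,7): no bracket -> illegal
(4,0): no bracket -> illegal
(4,1): flips 1 -> legal
(4,2): no bracket -> illegal
(4,5): flips 2 -> legal
(4,7): no bracket -> illegal
(5,3): no bracket -> illegal
(5,5): no bracket -> illegal
(5,6): no bracket -> illegal
(5,7): no bracket -> illegal
(6,3): no bracket -> illegal
(6,5): flips 1 -> legal
(7,3): no bracket -> illegal
(7,4): flips 3 -> legal
(7,5): no bracket -> illegal
B mobility = 9
-- W to move --
(0,5): no bracket -> illegal
(0,6): flips 1 -> legal
(0,7): no bracket -> illegal
(1,0): flips 3 -> legal
(1,1): flips 1 -> legal
(1,2): no bracket -> illegal
(1,4): no bracket -> illegal
(1,5): flips 1 -> legal
(1,7): no bracket -> illegal
(2,0): no bracket -> illegal
(2,2): no bracket -> illegal
(2,3): no bracket -> illegal
(2,7): no bracket -> illegal
(3,0): no bracket -> illegal
(3,6): no bracket -> illegal
(4,1): no bracket -> illegal
(4,2): flips 1 -> legal
(4,5): no bracket -> illegal
(5,2): no bracket -> illegal
(5,3): flips 1 -> legal
W mobility = 6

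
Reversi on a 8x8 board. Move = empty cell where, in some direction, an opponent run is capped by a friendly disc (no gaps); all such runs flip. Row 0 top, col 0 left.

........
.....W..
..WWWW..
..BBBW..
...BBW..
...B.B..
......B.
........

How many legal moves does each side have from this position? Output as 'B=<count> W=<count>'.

-- B to move --
(0,4): no bracket -> illegal
(0,5): flips 4 -> legal
(0,6): flips 2 -> legal
(1,1): flips 1 -> legal
(1,2): flips 2 -> legal
(1,3): flips 1 -> legal
(1,4): flips 2 -> legal
(1,6): flips 1 -> legal
(2,1): no bracket -> illegal
(2,6): flips 1 -> legal
(3,1): no bracket -> illegal
(3,6): flips 1 -> legal
(4,6): flips 1 -> legal
(5,4): no bracket -> illegal
(5,6): flips 1 -> legal
B mobility = 11
-- W to move --
(2,1): no bracket -> illegal
(3,1): flips 3 -> legal
(4,1): flips 1 -> legal
(4,2): flips 4 -> legal
(4,6): no bracket -> illegal
(5,2): flips 2 -> legal
(5,4): flips 2 -> legal
(5,6): no bracket -> illegal
(5,7): no bracket -> illegal
(6,2): flips 2 -> legal
(6,3): flips 3 -> legal
(6,4): no bracket -> illegal
(6,5): flips 1 -> legal
(6,7): no bracket -> illegal
(7,5): no bracket -> illegal
(7,6): no bracket -> illegal
(7,7): flips 4 -> legal
W mobility = 9

Answer: B=11 W=9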